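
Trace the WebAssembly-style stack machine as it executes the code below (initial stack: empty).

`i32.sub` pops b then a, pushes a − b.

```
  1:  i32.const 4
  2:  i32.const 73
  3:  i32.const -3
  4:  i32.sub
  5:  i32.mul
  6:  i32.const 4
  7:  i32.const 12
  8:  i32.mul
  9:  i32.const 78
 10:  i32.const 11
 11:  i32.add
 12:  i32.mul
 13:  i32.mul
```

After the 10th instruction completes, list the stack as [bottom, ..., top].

[304, 48, 78, 11]

i32.const 4  : [4]
i32.const 73 : [4, 73]
i32.const -3 : [4, 73, -3]
i32.sub      : [4, 76]
i32.mul      : [304]
i32.const 4  : [304, 4]
i32.const 12 : [304, 4, 12]
i32.mul      : [304, 48]
i32.const 78 : [304, 48, 78]
i32.const 11 : [304, 48, 78, 11]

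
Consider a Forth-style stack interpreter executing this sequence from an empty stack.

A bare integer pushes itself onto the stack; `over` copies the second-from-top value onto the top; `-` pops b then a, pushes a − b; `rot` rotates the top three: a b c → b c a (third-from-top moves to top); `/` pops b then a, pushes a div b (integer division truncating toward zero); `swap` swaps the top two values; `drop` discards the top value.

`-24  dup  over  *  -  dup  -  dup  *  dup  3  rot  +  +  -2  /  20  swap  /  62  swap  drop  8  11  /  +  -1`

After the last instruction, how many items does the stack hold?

2

-24  : -24
dup  : -24 -24
over : -24 -24 -24
*    : -24 576
-    : -600
dup  : -600 -600
-    : 0
dup  : 0 0
*    : 0
dup  : 0 0
3    : 0 0 3
rot  : 0 3 0
+    : 0 3
+    : 3
-2   : 3 -2
/    : -1
20   : -1 20
swap : 20 -1
/    : -20
62   : -20 62
swap : 62 -20
drop : 62
8    : 62 8
11   : 62 8 11
/    : 62 0
+    : 62
-1   : 62 -1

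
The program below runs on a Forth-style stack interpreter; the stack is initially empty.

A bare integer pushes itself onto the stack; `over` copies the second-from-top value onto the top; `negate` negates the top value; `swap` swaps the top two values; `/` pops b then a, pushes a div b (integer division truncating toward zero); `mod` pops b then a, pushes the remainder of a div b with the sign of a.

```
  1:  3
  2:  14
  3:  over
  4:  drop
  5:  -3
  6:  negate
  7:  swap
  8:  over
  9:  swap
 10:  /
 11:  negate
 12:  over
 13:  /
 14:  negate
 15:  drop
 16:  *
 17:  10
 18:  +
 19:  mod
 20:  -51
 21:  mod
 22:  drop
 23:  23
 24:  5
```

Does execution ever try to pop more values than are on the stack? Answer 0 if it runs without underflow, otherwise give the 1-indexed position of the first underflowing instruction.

3       [3]
14      [3, 14]
over    [3, 14, 3]
drop    [3, 14]
-3      [3, 14, -3]
negate  [3, 14, 3]
swap    [3, 3, 14]
over    [3, 3, 14, 3]
swap    [3, 3, 3, 14]
/       [3, 3, 0]
negate  [3, 3, 0]
over    [3, 3, 0, 3]
/       [3, 3, 0]
negate  [3, 3, 0]
drop    [3, 3]
*       [9]
10      [9, 10]
+       [19]
mod  — needs 2 operands, stack has 1 → underflow

19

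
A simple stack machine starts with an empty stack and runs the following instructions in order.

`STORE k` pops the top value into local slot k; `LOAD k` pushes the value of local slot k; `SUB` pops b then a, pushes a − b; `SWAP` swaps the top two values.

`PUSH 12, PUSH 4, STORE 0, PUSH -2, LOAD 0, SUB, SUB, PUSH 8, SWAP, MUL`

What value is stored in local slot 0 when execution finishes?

PUSH 12 -> [12]
PUSH 4  -> [12, 4]
STORE 0 -> [12]
PUSH -2 -> [12, -2]
LOAD 0  -> [12, -2, 4]
SUB     -> [12, -6]
SUB     -> [18]
PUSH 8  -> [18, 8]
SWAP    -> [8, 18]
MUL     -> [144]

4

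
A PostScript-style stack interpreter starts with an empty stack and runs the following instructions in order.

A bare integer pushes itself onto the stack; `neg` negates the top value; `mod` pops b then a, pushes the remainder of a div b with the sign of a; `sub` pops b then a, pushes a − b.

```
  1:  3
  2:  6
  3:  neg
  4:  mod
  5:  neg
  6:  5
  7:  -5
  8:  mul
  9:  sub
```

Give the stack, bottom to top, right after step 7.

[-3, 5, -5]

3   → [3]
6   → [3, 6]
neg → [3, -6]
mod → [3]
neg → [-3]
5   → [-3, 5]
-5  → [-3, 5, -5]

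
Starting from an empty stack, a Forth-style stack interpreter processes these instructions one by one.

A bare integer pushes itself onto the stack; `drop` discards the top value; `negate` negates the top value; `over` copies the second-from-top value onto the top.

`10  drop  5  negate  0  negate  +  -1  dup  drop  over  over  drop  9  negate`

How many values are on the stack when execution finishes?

4

10      10
drop    (empty)
5       5
negate  -5
0       -5 0
negate  -5 0
+       -5
-1      -5 -1
dup     -5 -1 -1
drop    -5 -1
over    -5 -1 -5
over    -5 -1 -5 -1
drop    -5 -1 -5
9       -5 -1 -5 9
negate  -5 -1 -5 -9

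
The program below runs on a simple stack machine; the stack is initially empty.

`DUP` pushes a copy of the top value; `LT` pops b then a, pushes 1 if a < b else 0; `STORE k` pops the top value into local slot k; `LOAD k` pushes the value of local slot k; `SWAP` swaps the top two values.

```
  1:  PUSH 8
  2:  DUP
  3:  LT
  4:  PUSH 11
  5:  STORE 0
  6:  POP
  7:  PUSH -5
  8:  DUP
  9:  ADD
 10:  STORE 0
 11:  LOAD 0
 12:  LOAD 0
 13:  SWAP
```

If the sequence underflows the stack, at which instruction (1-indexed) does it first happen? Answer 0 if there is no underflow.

PUSH 8  : 8
DUP     : 8 8
LT      : 0
PUSH 11 : 0 11
STORE 0 : 0
POP     : (empty)
PUSH -5 : -5
DUP     : -5 -5
ADD     : -10
STORE 0 : (empty)
LOAD 0  : -10
LOAD 0  : -10 -10
SWAP    : -10 -10

0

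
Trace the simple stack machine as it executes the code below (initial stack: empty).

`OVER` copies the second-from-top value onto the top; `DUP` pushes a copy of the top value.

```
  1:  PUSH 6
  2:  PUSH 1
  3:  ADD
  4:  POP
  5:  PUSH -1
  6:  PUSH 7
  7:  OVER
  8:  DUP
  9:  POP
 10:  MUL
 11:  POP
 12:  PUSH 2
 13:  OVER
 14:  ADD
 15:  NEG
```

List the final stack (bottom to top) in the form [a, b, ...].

PUSH 6  : [6]
PUSH 1  : [6, 1]
ADD     : [7]
POP     : []
PUSH -1 : [-1]
PUSH 7  : [-1, 7]
OVER    : [-1, 7, -1]
DUP     : [-1, 7, -1, -1]
POP     : [-1, 7, -1]
MUL     : [-1, -7]
POP     : [-1]
PUSH 2  : [-1, 2]
OVER    : [-1, 2, -1]
ADD     : [-1, 1]
NEG     : [-1, -1]

[-1, -1]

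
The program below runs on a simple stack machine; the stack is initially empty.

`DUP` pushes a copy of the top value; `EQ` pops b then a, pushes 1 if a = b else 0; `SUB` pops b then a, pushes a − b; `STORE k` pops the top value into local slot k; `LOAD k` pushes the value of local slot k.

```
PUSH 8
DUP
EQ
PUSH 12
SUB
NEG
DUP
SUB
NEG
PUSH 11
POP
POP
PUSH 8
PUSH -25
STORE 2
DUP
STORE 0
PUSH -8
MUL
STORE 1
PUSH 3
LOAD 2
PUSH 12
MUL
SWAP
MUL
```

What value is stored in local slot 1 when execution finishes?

PUSH 8   : [8]
DUP      : [8, 8]
EQ       : [1]
PUSH 12  : [1, 12]
SUB      : [-11]
NEG      : [11]
DUP      : [11, 11]
SUB      : [0]
NEG      : [0]
PUSH 11  : [0, 11]
POP      : [0]
POP      : []
PUSH 8   : [8]
PUSH -25 : [8, -25]
STORE 2  : [8]
DUP      : [8, 8]
STORE 0  : [8]
PUSH -8  : [8, -8]
MUL      : [-64]
STORE 1  : []
PUSH 3   : [3]
LOAD 2   : [3, -25]
PUSH 12  : [3, -25, 12]
MUL      : [3, -300]
SWAP     : [-300, 3]
MUL      : [-900]

-64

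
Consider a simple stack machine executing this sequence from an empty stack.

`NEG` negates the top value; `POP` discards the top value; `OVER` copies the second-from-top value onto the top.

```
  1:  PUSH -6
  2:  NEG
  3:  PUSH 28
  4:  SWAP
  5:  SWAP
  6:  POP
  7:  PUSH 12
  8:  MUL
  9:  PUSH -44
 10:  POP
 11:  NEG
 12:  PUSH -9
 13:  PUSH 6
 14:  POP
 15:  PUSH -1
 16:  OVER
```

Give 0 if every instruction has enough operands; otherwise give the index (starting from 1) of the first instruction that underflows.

0

PUSH -6  : -6
NEG      : 6
PUSH 28  : 6 28
SWAP     : 28 6
SWAP     : 6 28
POP      : 6
PUSH 12  : 6 12
MUL      : 72
PUSH -44 : 72 -44
POP      : 72
NEG      : -72
PUSH -9  : -72 -9
PUSH 6   : -72 -9 6
POP      : -72 -9
PUSH -1  : -72 -9 -1
OVER     : -72 -9 -1 -9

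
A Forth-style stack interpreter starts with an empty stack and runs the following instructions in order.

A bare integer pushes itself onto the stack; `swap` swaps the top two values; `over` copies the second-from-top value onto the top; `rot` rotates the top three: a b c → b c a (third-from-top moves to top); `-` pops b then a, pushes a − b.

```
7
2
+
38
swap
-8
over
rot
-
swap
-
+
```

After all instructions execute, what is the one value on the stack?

46

7    -> [7]
2    -> [7, 2]
+    -> [9]
38   -> [9, 38]
swap -> [38, 9]
-8   -> [38, 9, -8]
over -> [38, 9, -8, 9]
rot  -> [38, -8, 9, 9]
-    -> [38, -8, 0]
swap -> [38, 0, -8]
-    -> [38, 8]
+    -> [46]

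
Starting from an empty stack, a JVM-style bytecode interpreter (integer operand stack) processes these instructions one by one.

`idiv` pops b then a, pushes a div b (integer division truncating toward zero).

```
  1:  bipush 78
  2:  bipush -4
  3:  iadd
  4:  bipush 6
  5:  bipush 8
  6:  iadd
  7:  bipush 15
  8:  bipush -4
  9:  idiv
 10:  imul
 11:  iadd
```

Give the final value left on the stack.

bipush 78 -> [78]
bipush -4 -> [78, -4]
iadd      -> [74]
bipush 6  -> [74, 6]
bipush 8  -> [74, 6, 8]
iadd      -> [74, 14]
bipush 15 -> [74, 14, 15]
bipush -4 -> [74, 14, 15, -4]
idiv      -> [74, 14, -3]
imul      -> [74, -42]
iadd      -> [32]

32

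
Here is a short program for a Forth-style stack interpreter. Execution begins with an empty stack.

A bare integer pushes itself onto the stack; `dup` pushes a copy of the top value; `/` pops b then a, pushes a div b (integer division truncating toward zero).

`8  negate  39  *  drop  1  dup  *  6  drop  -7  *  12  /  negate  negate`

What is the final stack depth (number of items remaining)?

8      -> 8
negate -> -8
39     -> -8 39
*      -> -312
drop   -> (empty)
1      -> 1
dup    -> 1 1
*      -> 1
6      -> 1 6
drop   -> 1
-7     -> 1 -7
*      -> -7
12     -> -7 12
/      -> 0
negate -> 0
negate -> 0

1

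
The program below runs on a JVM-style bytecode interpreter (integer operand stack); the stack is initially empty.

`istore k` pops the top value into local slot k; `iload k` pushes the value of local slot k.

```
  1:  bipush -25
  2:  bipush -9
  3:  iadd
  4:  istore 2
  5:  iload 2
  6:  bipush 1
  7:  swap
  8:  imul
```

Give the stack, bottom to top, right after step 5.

bipush -25 : [-25]
bipush -9  : [-25, -9]
iadd       : [-34]
istore 2   : []
iload 2    : [-34]

[-34]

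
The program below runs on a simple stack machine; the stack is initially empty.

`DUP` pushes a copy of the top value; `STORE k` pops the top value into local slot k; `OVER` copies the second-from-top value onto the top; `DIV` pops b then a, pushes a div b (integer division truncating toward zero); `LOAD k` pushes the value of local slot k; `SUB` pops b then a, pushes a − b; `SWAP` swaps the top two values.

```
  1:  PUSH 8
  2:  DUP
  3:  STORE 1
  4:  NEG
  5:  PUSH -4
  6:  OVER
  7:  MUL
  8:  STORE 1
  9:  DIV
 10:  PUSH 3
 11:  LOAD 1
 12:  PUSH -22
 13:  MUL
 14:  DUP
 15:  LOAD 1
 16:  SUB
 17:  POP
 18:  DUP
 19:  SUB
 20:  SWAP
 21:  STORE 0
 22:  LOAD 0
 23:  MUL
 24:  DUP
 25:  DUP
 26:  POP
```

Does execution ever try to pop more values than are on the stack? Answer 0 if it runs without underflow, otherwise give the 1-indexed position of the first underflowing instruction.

PUSH 8  : 8
DUP     : 8 8
STORE 1 : 8
NEG     : -8
PUSH -4 : -8 -4
OVER    : -8 -4 -8
MUL     : -8 32
STORE 1 : -8
DIV  — needs 2 operands, stack has 1 → underflow

9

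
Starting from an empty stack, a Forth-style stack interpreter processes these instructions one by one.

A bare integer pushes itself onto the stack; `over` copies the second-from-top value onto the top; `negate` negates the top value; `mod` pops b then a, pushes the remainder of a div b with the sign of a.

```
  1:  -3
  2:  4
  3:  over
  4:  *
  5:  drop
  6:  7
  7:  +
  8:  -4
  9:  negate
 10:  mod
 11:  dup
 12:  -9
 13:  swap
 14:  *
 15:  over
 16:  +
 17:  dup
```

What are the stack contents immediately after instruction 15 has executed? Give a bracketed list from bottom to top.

[0, 0, 0]

-3     -> -3
4      -> -3 4
over   -> -3 4 -3
*      -> -3 -12
drop   -> -3
7      -> -3 7
+      -> 4
-4     -> 4 -4
negate -> 4 4
mod    -> 0
dup    -> 0 0
-9     -> 0 0 -9
swap   -> 0 -9 0
*      -> 0 0
over   -> 0 0 0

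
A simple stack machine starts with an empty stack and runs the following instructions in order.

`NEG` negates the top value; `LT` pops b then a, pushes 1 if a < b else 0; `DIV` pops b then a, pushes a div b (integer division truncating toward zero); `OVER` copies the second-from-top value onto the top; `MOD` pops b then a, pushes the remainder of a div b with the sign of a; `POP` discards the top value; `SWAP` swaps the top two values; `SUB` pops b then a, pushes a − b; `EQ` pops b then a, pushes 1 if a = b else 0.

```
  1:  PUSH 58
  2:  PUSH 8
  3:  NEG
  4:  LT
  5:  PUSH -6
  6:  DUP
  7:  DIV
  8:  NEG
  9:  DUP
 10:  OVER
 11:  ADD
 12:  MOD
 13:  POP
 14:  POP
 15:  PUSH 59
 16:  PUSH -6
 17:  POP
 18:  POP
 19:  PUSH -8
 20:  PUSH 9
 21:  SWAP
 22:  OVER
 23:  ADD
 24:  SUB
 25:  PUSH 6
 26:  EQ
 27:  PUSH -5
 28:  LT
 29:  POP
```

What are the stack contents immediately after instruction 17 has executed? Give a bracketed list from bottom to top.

[59]

PUSH 58 -> [58]
PUSH 8  -> [58, 8]
NEG     -> [58, -8]
LT      -> [0]
PUSH -6 -> [0, -6]
DUP     -> [0, -6, -6]
DIV     -> [0, 1]
NEG     -> [0, -1]
DUP     -> [0, -1, -1]
OVER    -> [0, -1, -1, -1]
ADD     -> [0, -1, -2]
MOD     -> [0, -1]
POP     -> [0]
POP     -> []
PUSH 59 -> [59]
PUSH -6 -> [59, -6]
POP     -> [59]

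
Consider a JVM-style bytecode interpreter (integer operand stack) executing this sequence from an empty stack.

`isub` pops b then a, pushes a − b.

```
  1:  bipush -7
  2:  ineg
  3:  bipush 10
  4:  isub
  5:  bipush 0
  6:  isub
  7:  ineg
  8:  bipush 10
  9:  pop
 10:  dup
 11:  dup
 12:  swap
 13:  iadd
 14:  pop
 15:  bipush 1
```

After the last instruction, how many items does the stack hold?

bipush -7 → [-7]
ineg      → [7]
bipush 10 → [7, 10]
isub      → [-3]
bipush 0  → [-3, 0]
isub      → [-3]
ineg      → [3]
bipush 10 → [3, 10]
pop       → [3]
dup       → [3, 3]
dup       → [3, 3, 3]
swap      → [3, 3, 3]
iadd      → [3, 6]
pop       → [3]
bipush 1  → [3, 1]

2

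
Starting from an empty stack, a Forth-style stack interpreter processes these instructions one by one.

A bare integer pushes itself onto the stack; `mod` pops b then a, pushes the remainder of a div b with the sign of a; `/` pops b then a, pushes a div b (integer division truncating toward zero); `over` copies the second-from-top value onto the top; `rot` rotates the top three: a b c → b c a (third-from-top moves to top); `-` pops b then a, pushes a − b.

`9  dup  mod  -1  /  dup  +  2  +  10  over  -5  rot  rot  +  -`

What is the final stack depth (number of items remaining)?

9    : 9
dup  : 9 9
mod  : 0
-1   : 0 -1
/    : 0
dup  : 0 0
+    : 0
2    : 0 2
+    : 2
10   : 2 10
over : 2 10 2
-5   : 2 10 2 -5
rot  : 2 2 -5 10
rot  : 2 -5 10 2
+    : 2 -5 12
-    : 2 -17

2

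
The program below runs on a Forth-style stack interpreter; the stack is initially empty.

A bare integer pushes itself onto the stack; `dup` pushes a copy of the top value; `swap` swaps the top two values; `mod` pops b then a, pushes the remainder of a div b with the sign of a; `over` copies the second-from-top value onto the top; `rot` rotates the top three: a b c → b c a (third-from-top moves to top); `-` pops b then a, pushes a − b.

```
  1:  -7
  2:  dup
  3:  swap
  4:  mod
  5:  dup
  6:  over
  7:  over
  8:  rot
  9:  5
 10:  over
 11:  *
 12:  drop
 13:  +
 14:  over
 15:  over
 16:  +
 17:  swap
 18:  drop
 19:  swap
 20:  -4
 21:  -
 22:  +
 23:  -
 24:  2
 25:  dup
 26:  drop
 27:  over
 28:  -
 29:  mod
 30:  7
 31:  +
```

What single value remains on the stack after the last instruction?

3

-7   : -7
dup  : -7 -7
swap : -7 -7
mod  : 0
dup  : 0 0
over : 0 0 0
over : 0 0 0 0
rot  : 0 0 0 0
5    : 0 0 0 0 5
over : 0 0 0 0 5 0
*    : 0 0 0 0 0
drop : 0 0 0 0
+    : 0 0 0
over : 0 0 0 0
over : 0 0 0 0 0
+    : 0 0 0 0
swap : 0 0 0 0
drop : 0 0 0
swap : 0 0 0
-4   : 0 0 0 -4
-    : 0 0 4
+    : 0 4
-    : -4
2    : -4 2
dup  : -4 2 2
drop : -4 2
over : -4 2 -4
-    : -4 6
mod  : -4
7    : -4 7
+    : 3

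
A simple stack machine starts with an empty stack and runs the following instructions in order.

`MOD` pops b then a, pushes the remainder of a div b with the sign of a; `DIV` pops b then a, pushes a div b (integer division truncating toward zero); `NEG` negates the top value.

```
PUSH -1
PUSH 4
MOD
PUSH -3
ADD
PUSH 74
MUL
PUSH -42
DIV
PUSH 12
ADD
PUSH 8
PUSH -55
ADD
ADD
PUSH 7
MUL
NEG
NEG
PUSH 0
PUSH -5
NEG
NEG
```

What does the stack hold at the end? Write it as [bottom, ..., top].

[-196, 0, -5]

PUSH -1   [-1]
PUSH 4    [-1, 4]
MOD       [-1]
PUSH -3   [-1, -3]
ADD       [-4]
PUSH 74   [-4, 74]
MUL       [-296]
PUSH -42  [-296, -42]
DIV       [7]
PUSH 12   [7, 12]
ADD       [19]
PUSH 8    [19, 8]
PUSH -55  [19, 8, -55]
ADD       [19, -47]
ADD       [-28]
PUSH 7    [-28, 7]
MUL       [-196]
NEG       [196]
NEG       [-196]
PUSH 0    [-196, 0]
PUSH -5   [-196, 0, -5]
NEG       [-196, 0, 5]
NEG       [-196, 0, -5]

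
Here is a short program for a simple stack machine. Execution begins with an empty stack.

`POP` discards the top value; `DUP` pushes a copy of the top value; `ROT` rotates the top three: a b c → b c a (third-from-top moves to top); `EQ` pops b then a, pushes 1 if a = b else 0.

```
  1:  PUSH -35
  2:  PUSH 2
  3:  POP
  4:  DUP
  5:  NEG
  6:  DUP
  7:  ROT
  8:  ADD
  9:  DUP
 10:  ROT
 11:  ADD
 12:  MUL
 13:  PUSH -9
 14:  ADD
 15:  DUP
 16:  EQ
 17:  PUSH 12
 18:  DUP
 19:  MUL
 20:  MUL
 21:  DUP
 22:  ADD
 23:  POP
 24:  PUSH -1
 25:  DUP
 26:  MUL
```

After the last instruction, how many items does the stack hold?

PUSH -35 : [-35]
PUSH 2   : [-35, 2]
POP      : [-35]
DUP      : [-35, -35]
NEG      : [-35, 35]
DUP      : [-35, 35, 35]
ROT      : [35, 35, -35]
ADD      : [35, 0]
DUP      : [35, 0, 0]
ROT      : [0, 0, 35]
ADD      : [0, 35]
MUL      : [0]
PUSH -9  : [0, -9]
ADD      : [-9]
DUP      : [-9, -9]
EQ       : [1]
PUSH 12  : [1, 12]
DUP      : [1, 12, 12]
MUL      : [1, 144]
MUL      : [144]
DUP      : [144, 144]
ADD      : [288]
POP      : []
PUSH -1  : [-1]
DUP      : [-1, -1]
MUL      : [1]

1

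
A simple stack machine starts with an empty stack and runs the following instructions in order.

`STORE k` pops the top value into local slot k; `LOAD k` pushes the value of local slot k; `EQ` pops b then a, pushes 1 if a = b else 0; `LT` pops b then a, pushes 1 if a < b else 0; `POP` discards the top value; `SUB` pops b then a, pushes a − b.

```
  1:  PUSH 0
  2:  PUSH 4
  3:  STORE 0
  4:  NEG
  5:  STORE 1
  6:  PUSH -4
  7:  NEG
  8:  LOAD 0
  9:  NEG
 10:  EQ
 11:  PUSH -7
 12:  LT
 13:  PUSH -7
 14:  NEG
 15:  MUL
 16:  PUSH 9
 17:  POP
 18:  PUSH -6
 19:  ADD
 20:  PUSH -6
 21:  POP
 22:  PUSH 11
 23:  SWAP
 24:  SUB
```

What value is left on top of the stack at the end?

PUSH 0   [0]
PUSH 4   [0, 4]
STORE 0  [0]
NEG      [0]
STORE 1  []
PUSH -4  [-4]
NEG      [4]
LOAD 0   [4, 4]
NEG      [4, -4]
EQ       [0]
PUSH -7  [0, -7]
LT       [0]
PUSH -7  [0, -7]
NEG      [0, 7]
MUL      [0]
PUSH 9   [0, 9]
POP      [0]
PUSH -6  [0, -6]
ADD      [-6]
PUSH -6  [-6, -6]
POP      [-6]
PUSH 11  [-6, 11]
SWAP     [11, -6]
SUB      [17]

17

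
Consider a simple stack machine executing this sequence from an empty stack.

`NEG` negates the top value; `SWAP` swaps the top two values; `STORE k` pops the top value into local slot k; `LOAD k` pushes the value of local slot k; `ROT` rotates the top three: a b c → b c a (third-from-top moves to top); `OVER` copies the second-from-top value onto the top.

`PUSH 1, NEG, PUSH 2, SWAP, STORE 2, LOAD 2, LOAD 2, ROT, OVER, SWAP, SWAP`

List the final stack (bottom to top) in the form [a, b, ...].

[-1, -1, 2, -1]

PUSH 1   1
NEG      -1
PUSH 2   -1 2
SWAP     2 -1
STORE 2  2
LOAD 2   2 -1
LOAD 2   2 -1 -1
ROT      -1 -1 2
OVER     -1 -1 2 -1
SWAP     -1 -1 -1 2
SWAP     -1 -1 2 -1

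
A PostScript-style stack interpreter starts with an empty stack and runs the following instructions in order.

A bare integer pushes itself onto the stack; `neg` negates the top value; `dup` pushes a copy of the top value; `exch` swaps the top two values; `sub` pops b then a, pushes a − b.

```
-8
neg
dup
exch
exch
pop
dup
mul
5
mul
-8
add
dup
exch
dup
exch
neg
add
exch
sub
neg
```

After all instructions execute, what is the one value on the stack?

312

-8   → [-8]
neg  → [8]
dup  → [8, 8]
exch → [8, 8]
exch → [8, 8]
pop  → [8]
dup  → [8, 8]
mul  → [64]
5    → [64, 5]
mul  → [320]
-8   → [320, -8]
add  → [312]
dup  → [312, 312]
exch → [312, 312]
dup  → [312, 312, 312]
exch → [312, 312, 312]
neg  → [312, 312, -312]
add  → [312, 0]
exch → [0, 312]
sub  → [-312]
neg  → [312]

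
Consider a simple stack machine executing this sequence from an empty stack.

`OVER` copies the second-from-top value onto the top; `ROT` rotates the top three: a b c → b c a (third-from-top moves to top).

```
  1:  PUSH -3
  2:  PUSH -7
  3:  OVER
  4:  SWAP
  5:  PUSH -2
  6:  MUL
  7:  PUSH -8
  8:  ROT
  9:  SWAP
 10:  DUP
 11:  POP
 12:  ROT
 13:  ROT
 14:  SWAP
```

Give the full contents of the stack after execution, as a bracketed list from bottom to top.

PUSH -3 → -3
PUSH -7 → -3 -7
OVER    → -3 -7 -3
SWAP    → -3 -3 -7
PUSH -2 → -3 -3 -7 -2
MUL     → -3 -3 14
PUSH -8 → -3 -3 14 -8
ROT     → -3 14 -8 -3
SWAP    → -3 14 -3 -8
DUP     → -3 14 -3 -8 -8
POP     → -3 14 -3 -8
ROT     → -3 -3 -8 14
ROT     → -3 -8 14 -3
SWAP    → -3 -8 -3 14

[-3, -8, -3, 14]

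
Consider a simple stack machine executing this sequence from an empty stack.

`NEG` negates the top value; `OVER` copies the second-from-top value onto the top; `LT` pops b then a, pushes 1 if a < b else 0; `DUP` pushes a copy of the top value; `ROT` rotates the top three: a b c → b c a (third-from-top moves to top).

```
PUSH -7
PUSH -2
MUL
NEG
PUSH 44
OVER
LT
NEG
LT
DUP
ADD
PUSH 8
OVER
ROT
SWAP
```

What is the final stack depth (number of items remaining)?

PUSH -7 → [-7]
PUSH -2 → [-7, -2]
MUL     → [14]
NEG     → [-14]
PUSH 44 → [-14, 44]
OVER    → [-14, 44, -14]
LT      → [-14, 0]
NEG     → [-14, 0]
LT      → [1]
DUP     → [1, 1]
ADD     → [2]
PUSH 8  → [2, 8]
OVER    → [2, 8, 2]
ROT     → [8, 2, 2]
SWAP    → [8, 2, 2]

3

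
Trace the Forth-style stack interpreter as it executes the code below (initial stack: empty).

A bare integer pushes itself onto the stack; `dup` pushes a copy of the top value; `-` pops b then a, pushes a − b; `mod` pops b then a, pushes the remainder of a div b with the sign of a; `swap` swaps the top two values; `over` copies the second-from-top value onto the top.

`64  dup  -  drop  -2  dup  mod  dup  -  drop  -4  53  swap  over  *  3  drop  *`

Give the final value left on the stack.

-11236

64   → [64]
dup  → [64, 64]
-    → [0]
drop → []
-2   → [-2]
dup  → [-2, -2]
mod  → [0]
dup  → [0, 0]
-    → [0]
drop → []
-4   → [-4]
53   → [-4, 53]
swap → [53, -4]
over → [53, -4, 53]
*    → [53, -212]
3    → [53, -212, 3]
drop → [53, -212]
*    → [-11236]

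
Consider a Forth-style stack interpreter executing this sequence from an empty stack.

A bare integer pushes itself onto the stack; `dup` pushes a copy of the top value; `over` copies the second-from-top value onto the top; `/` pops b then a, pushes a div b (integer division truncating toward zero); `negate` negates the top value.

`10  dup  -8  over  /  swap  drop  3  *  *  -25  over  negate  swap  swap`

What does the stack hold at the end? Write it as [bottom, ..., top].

[0, -25, 0]

10     -> 10
dup    -> 10 10
-8     -> 10 10 -8
over   -> 10 10 -8 10
/      -> 10 10 0
swap   -> 10 0 10
drop   -> 10 0
3      -> 10 0 3
*      -> 10 0
*      -> 0
-25    -> 0 -25
over   -> 0 -25 0
negate -> 0 -25 0
swap   -> 0 0 -25
swap   -> 0 -25 0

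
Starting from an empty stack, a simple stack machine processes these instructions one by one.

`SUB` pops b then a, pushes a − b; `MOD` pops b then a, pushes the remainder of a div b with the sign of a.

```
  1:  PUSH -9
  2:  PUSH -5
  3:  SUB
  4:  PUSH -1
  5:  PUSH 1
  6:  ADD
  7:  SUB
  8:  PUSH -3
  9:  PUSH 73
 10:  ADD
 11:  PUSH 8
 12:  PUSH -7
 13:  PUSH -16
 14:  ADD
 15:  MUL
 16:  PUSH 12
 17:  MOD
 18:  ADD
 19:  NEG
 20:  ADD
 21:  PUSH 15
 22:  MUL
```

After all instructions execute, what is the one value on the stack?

-1050

PUSH -9   [-9]
PUSH -5   [-9, -5]
SUB       [-4]
PUSH -1   [-4, -1]
PUSH 1    [-4, -1, 1]
ADD       [-4, 0]
SUB       [-4]
PUSH -3   [-4, -3]
PUSH 73   [-4, -3, 73]
ADD       [-4, 70]
PUSH 8    [-4, 70, 8]
PUSH -7   [-4, 70, 8, -7]
PUSH -16  [-4, 70, 8, -7, -16]
ADD       [-4, 70, 8, -23]
MUL       [-4, 70, -184]
PUSH 12   [-4, 70, -184, 12]
MOD       [-4, 70, -4]
ADD       [-4, 66]
NEG       [-4, -66]
ADD       [-70]
PUSH 15   [-70, 15]
MUL       [-1050]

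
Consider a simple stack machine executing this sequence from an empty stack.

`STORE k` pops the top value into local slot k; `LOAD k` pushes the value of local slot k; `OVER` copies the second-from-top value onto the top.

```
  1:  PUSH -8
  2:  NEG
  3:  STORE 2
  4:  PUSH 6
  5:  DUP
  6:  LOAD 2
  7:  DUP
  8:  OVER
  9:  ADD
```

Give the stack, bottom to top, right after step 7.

[6, 6, 8, 8]

PUSH -8 → [-8]
NEG     → [8]
STORE 2 → []
PUSH 6  → [6]
DUP     → [6, 6]
LOAD 2  → [6, 6, 8]
DUP     → [6, 6, 8, 8]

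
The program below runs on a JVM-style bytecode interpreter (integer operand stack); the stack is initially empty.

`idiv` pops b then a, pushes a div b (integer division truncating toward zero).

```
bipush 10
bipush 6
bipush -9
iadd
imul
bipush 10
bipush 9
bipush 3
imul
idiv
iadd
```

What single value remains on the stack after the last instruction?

-30

bipush 10 -> 10
bipush 6  -> 10 6
bipush -9 -> 10 6 -9
iadd      -> 10 -3
imul      -> -30
bipush 10 -> -30 10
bipush 9  -> -30 10 9
bipush 3  -> -30 10 9 3
imul      -> -30 10 27
idiv      -> -30 0
iadd      -> -30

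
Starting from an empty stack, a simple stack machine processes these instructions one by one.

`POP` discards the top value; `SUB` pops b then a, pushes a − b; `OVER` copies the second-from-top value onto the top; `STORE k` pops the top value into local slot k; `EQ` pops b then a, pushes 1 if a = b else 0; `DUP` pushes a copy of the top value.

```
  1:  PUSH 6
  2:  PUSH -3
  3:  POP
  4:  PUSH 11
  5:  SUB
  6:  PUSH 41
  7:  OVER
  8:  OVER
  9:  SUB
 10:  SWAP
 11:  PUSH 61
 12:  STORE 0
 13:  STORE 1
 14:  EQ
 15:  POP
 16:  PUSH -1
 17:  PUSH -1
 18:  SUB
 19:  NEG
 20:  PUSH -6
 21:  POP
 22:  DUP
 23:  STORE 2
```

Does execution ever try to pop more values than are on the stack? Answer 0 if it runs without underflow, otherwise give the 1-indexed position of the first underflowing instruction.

0

PUSH 6  : 6
PUSH -3 : 6 -3
POP     : 6
PUSH 11 : 6 11
SUB     : -5
PUSH 41 : -5 41
OVER    : -5 41 -5
OVER    : -5 41 -5 41
SUB     : -5 41 -46
SWAP    : -5 -46 41
PUSH 61 : -5 -46 41 61
STORE 0 : -5 -46 41
STORE 1 : -5 -46
EQ      : 0
POP     : (empty)
PUSH -1 : -1
PUSH -1 : -1 -1
SUB     : 0
NEG     : 0
PUSH -6 : 0 -6
POP     : 0
DUP     : 0 0
STORE 2 : 0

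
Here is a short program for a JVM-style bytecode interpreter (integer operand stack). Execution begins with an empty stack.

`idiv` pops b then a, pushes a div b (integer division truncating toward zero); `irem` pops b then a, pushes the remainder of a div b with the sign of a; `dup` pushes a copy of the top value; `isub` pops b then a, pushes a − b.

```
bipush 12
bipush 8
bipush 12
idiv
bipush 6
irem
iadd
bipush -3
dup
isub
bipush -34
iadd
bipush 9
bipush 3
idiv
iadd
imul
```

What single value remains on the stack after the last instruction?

-372

bipush 12  → 12
bipush 8   → 12 8
bipush 12  → 12 8 12
idiv       → 12 0
bipush 6   → 12 0 6
irem       → 12 0
iadd       → 12
bipush -3  → 12 -3
dup        → 12 -3 -3
isub       → 12 0
bipush -34 → 12 0 -34
iadd       → 12 -34
bipush 9   → 12 -34 9
bipush 3   → 12 -34 9 3
idiv       → 12 -34 3
iadd       → 12 -31
imul       → -372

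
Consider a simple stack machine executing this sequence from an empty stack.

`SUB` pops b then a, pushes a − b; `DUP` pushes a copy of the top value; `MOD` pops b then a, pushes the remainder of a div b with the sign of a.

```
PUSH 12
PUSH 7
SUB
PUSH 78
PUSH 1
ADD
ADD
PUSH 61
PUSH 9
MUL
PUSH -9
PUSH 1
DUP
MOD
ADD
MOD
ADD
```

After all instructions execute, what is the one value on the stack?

84

PUSH 12 -> 12
PUSH 7  -> 12 7
SUB     -> 5
PUSH 78 -> 5 78
PUSH 1  -> 5 78 1
ADD     -> 5 79
ADD     -> 84
PUSH 61 -> 84 61
PUSH 9  -> 84 61 9
MUL     -> 84 549
PUSH -9 -> 84 549 -9
PUSH 1  -> 84 549 -9 1
DUP     -> 84 549 -9 1 1
MOD     -> 84 549 -9 0
ADD     -> 84 549 -9
MOD     -> 84 0
ADD     -> 84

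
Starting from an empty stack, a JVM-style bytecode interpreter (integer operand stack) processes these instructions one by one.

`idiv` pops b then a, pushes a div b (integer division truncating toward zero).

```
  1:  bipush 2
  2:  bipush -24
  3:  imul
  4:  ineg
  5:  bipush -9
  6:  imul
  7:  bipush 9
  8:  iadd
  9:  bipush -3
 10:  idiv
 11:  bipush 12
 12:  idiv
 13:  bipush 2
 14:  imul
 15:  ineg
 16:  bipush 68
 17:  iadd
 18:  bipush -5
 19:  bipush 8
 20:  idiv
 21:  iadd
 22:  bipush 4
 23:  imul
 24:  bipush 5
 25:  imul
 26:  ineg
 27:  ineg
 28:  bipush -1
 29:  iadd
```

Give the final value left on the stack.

919

bipush 2   → 2
bipush -24 → 2 -24
imul       → -48
ineg       → 48
bipush -9  → 48 -9
imul       → -432
bipush 9   → -432 9
iadd       → -423
bipush -3  → -423 -3
idiv       → 141
bipush 12  → 141 12
idiv       → 11
bipush 2   → 11 2
imul       → 22
ineg       → -22
bipush 68  → -22 68
iadd       → 46
bipush -5  → 46 -5
bipush 8   → 46 -5 8
idiv       → 46 0
iadd       → 46
bipush 4   → 46 4
imul       → 184
bipush 5   → 184 5
imul       → 920
ineg       → -920
ineg       → 920
bipush -1  → 920 -1
iadd       → 919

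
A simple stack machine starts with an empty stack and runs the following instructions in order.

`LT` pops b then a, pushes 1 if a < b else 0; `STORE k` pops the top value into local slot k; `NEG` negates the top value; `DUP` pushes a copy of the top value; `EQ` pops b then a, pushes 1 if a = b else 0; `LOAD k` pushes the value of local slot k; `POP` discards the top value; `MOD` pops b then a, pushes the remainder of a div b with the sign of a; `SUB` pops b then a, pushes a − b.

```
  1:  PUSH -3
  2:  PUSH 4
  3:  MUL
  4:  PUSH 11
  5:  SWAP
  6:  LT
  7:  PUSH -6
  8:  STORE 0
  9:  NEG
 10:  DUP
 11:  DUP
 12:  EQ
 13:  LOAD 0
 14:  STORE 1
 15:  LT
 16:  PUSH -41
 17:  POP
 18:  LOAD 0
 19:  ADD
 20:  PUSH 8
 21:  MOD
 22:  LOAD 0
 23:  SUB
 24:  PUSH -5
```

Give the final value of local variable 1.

-6

PUSH -3   [-3]
PUSH 4    [-3, 4]
MUL       [-12]
PUSH 11   [-12, 11]
SWAP      [11, -12]
LT        [0]
PUSH -6   [0, -6]
STORE 0   [0]
NEG       [0]
DUP       [0, 0]
DUP       [0, 0, 0]
EQ        [0, 1]
LOAD 0    [0, 1, -6]
STORE 1   [0, 1]
LT        [1]
PUSH -41  [1, -41]
POP       [1]
LOAD 0    [1, -6]
ADD       [-5]
PUSH 8    [-5, 8]
MOD       [-5]
LOAD 0    [-5, -6]
SUB       [1]
PUSH -5   [1, -5]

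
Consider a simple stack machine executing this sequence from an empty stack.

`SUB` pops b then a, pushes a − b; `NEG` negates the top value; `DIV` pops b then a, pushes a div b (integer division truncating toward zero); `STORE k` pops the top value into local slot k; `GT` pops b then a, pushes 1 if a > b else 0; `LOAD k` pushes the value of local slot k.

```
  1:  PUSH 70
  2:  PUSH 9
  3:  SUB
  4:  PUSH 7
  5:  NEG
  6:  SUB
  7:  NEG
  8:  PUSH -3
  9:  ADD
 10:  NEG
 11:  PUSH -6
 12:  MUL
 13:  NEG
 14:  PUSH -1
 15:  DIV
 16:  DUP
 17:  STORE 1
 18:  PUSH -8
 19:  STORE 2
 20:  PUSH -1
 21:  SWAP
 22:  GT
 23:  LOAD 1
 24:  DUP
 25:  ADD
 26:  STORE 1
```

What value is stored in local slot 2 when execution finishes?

-8

PUSH 70 : 70
PUSH 9  : 70 9
SUB     : 61
PUSH 7  : 61 7
NEG     : 61 -7
SUB     : 68
NEG     : -68
PUSH -3 : -68 -3
ADD     : -71
NEG     : 71
PUSH -6 : 71 -6
MUL     : -426
NEG     : 426
PUSH -1 : 426 -1
DIV     : -426
DUP     : -426 -426
STORE 1 : -426
PUSH -8 : -426 -8
STORE 2 : -426
PUSH -1 : -426 -1
SWAP    : -1 -426
GT      : 1
LOAD 1  : 1 -426
DUP     : 1 -426 -426
ADD     : 1 -852
STORE 1 : 1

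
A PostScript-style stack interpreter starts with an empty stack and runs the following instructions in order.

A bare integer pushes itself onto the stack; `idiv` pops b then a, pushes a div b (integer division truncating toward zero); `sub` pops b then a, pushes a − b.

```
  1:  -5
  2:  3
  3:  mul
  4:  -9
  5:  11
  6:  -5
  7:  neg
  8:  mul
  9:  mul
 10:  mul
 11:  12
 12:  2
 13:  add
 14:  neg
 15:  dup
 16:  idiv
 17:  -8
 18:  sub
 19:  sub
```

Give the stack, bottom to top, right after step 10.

[7425]

-5  -> [-5]
3   -> [-5, 3]
mul -> [-15]
-9  -> [-15, -9]
11  -> [-15, -9, 11]
-5  -> [-15, -9, 11, -5]
neg -> [-15, -9, 11, 5]
mul -> [-15, -9, 55]
mul -> [-15, -495]
mul -> [7425]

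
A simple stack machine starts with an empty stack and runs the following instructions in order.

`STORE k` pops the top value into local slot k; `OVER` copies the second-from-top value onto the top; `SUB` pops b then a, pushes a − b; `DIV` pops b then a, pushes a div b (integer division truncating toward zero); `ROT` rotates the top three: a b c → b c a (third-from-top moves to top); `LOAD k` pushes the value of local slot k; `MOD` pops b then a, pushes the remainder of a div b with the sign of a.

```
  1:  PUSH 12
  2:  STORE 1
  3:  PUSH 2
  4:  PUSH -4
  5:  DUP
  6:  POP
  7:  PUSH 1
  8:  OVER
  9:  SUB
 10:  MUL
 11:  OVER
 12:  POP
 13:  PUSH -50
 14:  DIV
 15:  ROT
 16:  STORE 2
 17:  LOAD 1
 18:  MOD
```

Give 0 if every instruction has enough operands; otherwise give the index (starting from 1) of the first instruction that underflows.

15

PUSH 12  → 12
STORE 1  → (empty)
PUSH 2   → 2
PUSH -4  → 2 -4
DUP      → 2 -4 -4
POP      → 2 -4
PUSH 1   → 2 -4 1
OVER     → 2 -4 1 -4
SUB      → 2 -4 5
MUL      → 2 -20
OVER     → 2 -20 2
POP      → 2 -20
PUSH -50 → 2 -20 -50
DIV      → 2 0
ROT  — needs 3 operands, stack has 2 → underflow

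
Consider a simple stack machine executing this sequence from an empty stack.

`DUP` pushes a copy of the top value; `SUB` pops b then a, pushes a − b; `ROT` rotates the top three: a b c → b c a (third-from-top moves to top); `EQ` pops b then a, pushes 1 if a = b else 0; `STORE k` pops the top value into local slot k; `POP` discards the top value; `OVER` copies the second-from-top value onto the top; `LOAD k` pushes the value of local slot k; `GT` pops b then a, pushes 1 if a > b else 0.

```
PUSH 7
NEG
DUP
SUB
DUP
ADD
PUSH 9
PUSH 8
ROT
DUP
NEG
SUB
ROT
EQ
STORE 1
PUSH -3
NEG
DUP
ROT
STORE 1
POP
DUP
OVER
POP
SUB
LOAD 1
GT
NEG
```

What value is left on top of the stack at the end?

0

PUSH 7  -> 7
NEG     -> -7
DUP     -> -7 -7
SUB     -> 0
DUP     -> 0 0
ADD     -> 0
PUSH 9  -> 0 9
PUSH 8  -> 0 9 8
ROT     -> 9 8 0
DUP     -> 9 8 0 0
NEG     -> 9 8 0 0
SUB     -> 9 8 0
ROT     -> 8 0 9
EQ      -> 8 0
STORE 1 -> 8
PUSH -3 -> 8 -3
NEG     -> 8 3
DUP     -> 8 3 3
ROT     -> 3 3 8
STORE 1 -> 3 3
POP     -> 3
DUP     -> 3 3
OVER    -> 3 3 3
POP     -> 3 3
SUB     -> 0
LOAD 1  -> 0 8
GT      -> 0
NEG     -> 0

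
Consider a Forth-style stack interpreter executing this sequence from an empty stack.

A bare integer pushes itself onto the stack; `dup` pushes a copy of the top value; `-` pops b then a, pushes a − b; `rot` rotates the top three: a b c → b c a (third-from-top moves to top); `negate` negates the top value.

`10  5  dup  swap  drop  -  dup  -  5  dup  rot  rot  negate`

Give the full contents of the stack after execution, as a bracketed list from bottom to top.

10     -> [10]
5      -> [10, 5]
dup    -> [10, 5, 5]
swap   -> [10, 5, 5]
drop   -> [10, 5]
-      -> [5]
dup    -> [5, 5]
-      -> [0]
5      -> [0, 5]
dup    -> [0, 5, 5]
rot    -> [5, 5, 0]
rot    -> [5, 0, 5]
negate -> [5, 0, -5]

[5, 0, -5]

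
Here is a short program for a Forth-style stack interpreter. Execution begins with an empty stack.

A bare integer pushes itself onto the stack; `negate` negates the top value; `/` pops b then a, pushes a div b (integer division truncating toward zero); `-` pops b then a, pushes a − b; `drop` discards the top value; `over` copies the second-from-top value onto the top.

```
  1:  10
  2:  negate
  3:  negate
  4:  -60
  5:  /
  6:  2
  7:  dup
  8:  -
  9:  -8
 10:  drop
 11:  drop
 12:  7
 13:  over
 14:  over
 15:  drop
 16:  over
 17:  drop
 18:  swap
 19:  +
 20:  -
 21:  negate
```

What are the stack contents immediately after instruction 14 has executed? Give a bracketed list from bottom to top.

10     → [10]
negate → [-10]
negate → [10]
-60    → [10, -60]
/      → [0]
2      → [0, 2]
dup    → [0, 2, 2]
-      → [0, 0]
-8     → [0, 0, -8]
drop   → [0, 0]
drop   → [0]
7      → [0, 7]
over   → [0, 7, 0]
over   → [0, 7, 0, 7]

[0, 7, 0, 7]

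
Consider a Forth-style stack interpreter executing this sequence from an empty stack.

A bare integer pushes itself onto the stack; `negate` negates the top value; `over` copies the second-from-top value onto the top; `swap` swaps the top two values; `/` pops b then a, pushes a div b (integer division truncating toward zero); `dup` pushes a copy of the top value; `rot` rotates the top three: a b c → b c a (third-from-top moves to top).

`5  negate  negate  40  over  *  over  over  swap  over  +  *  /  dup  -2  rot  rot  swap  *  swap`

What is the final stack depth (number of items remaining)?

3

5       [5]
negate  [-5]
negate  [5]
40      [5, 40]
over    [5, 40, 5]
*       [5, 200]
over    [5, 200, 5]
over    [5, 200, 5, 200]
swap    [5, 200, 200, 5]
over    [5, 200, 200, 5, 200]
+       [5, 200, 200, 205]
*       [5, 200, 41000]
/       [5, 0]
dup     [5, 0, 0]
-2      [5, 0, 0, -2]
rot     [5, 0, -2, 0]
rot     [5, -2, 0, 0]
swap    [5, -2, 0, 0]
*       [5, -2, 0]
swap    [5, 0, -2]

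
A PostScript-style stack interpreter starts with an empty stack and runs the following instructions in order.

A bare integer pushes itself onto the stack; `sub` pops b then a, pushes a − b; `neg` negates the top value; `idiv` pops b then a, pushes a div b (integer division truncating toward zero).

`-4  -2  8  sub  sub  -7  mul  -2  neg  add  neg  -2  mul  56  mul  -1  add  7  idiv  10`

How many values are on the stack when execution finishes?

2

-4   : -4
-2   : -4 -2
8    : -4 -2 8
sub  : -4 -10
sub  : 6
-7   : 6 -7
mul  : -42
-2   : -42 -2
neg  : -42 2
add  : -40
neg  : 40
-2   : 40 -2
mul  : -80
56   : -80 56
mul  : -4480
-1   : -4480 -1
add  : -4481
7    : -4481 7
idiv : -640
10   : -640 10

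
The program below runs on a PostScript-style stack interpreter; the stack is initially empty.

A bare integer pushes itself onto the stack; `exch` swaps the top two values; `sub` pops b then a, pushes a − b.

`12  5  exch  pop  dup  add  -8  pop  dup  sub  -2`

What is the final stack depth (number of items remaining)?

2

12    [12]
5     [12, 5]
exch  [5, 12]
pop   [5]
dup   [5, 5]
add   [10]
-8    [10, -8]
pop   [10]
dup   [10, 10]
sub   [0]
-2    [0, -2]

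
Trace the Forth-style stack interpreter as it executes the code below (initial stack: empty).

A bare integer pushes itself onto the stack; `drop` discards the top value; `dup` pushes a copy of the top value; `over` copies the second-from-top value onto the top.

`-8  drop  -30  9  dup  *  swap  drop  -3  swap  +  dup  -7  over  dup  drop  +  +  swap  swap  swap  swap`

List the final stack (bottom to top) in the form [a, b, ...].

[78, 149]

-8    -8
drop  (empty)
-30   -30
9     -30 9
dup   -30 9 9
*     -30 81
swap  81 -30
drop  81
-3    81 -3
swap  -3 81
+     78
dup   78 78
-7    78 78 -7
over  78 78 -7 78
dup   78 78 -7 78 78
drop  78 78 -7 78
+     78 78 71
+     78 149
swap  149 78
swap  78 149
swap  149 78
swap  78 149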